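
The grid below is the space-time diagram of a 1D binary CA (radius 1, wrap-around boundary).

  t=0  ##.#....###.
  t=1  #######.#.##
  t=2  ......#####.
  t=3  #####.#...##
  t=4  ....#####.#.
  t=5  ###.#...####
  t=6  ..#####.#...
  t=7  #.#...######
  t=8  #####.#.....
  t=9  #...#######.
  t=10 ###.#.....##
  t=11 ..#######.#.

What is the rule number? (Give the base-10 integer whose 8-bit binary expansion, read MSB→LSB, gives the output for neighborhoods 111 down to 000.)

125

  [7] ### => .  t=0,i=9
  [6] ##. => #  t=0,i=1
  [5] #.# => #  t=0,i=2
  [4] #.. => #  t=0,i=4
  [3] .## => #  t=0,i=0
  [2] .#. => #  t=0,i=3
  [1] ..# => .  t=0,i=7
  [0] ... => #  t=0,i=5
  bits 01111101 = 125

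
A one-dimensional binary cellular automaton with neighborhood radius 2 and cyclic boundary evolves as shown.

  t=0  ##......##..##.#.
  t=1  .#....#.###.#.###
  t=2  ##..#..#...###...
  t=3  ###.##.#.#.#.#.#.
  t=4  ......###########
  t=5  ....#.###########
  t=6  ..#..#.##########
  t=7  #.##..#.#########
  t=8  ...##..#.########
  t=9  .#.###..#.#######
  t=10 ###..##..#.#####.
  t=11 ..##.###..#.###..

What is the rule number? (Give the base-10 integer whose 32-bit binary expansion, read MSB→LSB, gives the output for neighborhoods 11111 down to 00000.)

  ##### -> #   bit 31 = 1  t=4,i=8
  ####. -> #   bit 30 = 1  t=4,i=15
  ###.# -> .   bit 29 = 0  t=1,i=10
  ###.. -> #   bit 28 = 1  t=2,i=13
  ##.## -> .   bit 27 = 0  t=3,i=3
  ##.#. -> #   bit 26 = 1  t=0,i=14
  ##..# -> #   bit 25 = 1  t=0,i=10
  ##... -> .   bit 24 = 0  t=0,i=2
  #.### -> .   bit 23 = 0  t=1,i=8
  #.##. -> .   bit 22 = 0  t=0,i=0
  #.#.# -> #   bit 21 = 1  t=0,i=15
  #.#.. -> #   bit 20 = 1  t=1,i=1
  #..## -> .   bit 19 = 0  t=0,i=11
  #..#. -> .   bit 18 = 0  t=2,i=3
  #...# -> #   bit 17 = 1  t=2,i=9
  #.... -> .   bit 16 = 0  t=0,i=3
  .#### -> #   bit 15 = 1  t=4,i=7
  .###. -> .   bit 14 = 0  t=1,i=9
  .##.# -> .   bit 13 = 0  t=0,i=13
  .##.. -> #   bit 12 = 1  t=0,i=1
  .#.## -> #   bit 11 = 1  t=0,i=16
  .#.#. -> #   bit 10 = 1  t=3,i=8
  .#..# -> #   bit 9 = 1  t=2,i=5
  .#... -> .   bit 8 = 0  t=1,i=2
  ..### -> #   bit 7 = 1  t=2,i=11
  ..##. -> #   bit 6 = 1  t=0,i=8
  ..#.# -> .   bit 5 = 0  t=1,i=6
  ..#.. -> #   bit 4 = 1  t=2,i=4
  ...## -> .   bit 3 = 0  t=0,i=7
  ...#. -> .   bit 2 = 0  t=1,i=5
  ....# -> #   bit 1 = 1  t=0,i=6
  ..... -> .   bit 0 = 0  t=0,i=4
  bits 11010110001100101001111011010010 = 3593641682

3593641682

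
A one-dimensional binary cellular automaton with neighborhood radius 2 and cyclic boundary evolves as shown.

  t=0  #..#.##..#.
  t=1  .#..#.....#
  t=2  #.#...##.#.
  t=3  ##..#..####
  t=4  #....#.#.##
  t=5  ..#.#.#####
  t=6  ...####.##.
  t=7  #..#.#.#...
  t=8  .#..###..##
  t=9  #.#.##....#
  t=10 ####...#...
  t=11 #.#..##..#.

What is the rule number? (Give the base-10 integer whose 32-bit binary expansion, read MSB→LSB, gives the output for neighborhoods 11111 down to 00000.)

3433262725

  ##### -> #   bit 31 = 1  t=3,i=9
  ####. -> #   bit 30 = 1  t=3,i=0
  ###.# -> .   bit 29 = 0  t=6,i=6
  ###.. -> .   bit 28 = 0  t=3,i=1
  ##.## -> #   bit 27 = 1  t=6,i=7
  ##.#. -> #   bit 26 = 1  t=2,i=8
  ##..# -> .   bit 25 = 0  t=0,i=7
  ##... -> .   bit 24 = 0  t=4,i=1
  #.### -> #   bit 23 = 1  t=4,i=9
  #.##. -> .   bit 22 = 0  t=0,i=5
  #.#.# -> #   bit 21 = 1  t=2,i=0
  #.#.. -> .   bit 20 = 0  t=0,i=0
  #..## -> .   bit 19 = 0  t=3,i=6
  #..#. -> .   bit 18 = 0  t=0,i=2
  #...# -> #   bit 17 = 1  t=2,i=4
  #.... -> #   bit 16 = 1  t=1,i=6
  .#### -> .   bit 15 = 0  t=3,i=8
  .###. -> #   bit 14 = 1  t=4,i=10
  .##.# -> #   bit 13 = 1  t=2,i=7
  .##.. -> .   bit 12 = 0  t=0,i=6
  .#.## -> #   bit 11 = 1  t=0,i=4
  .#.#. -> #   bit 10 = 1  t=0,i=10
  .#..# -> #   bit 9 = 1  t=0,i=1
  .#... -> .   bit 8 = 0  t=1,i=5
  ..### -> #   bit 7 = 1  t=3,i=7
  ..##. -> .   bit 6 = 0  t=2,i=6
  ..#.# -> .   bit 5 = 0  t=0,i=3
  ..#.. -> .   bit 4 = 0  t=1,i=4
  ...## -> .   bit 3 = 0  t=2,i=5
  ...#. -> #   bit 2 = 1  t=1,i=9
  ....# -> .   bit 1 = 0  t=1,i=8
  ..... -> #   bit 0 = 1  t=1,i=7
  bits 11001100101000110110111010000101 = 3433262725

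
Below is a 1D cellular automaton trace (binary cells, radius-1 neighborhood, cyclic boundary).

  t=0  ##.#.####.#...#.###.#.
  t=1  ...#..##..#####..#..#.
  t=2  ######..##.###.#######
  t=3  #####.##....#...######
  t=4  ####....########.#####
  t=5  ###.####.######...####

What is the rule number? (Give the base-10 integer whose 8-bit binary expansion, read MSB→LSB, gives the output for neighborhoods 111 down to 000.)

  ### -> #   bit 7 = 1  t=0,i=6
  ##. -> .   bit 6 = 0  t=0,i=1
  #.# -> .   bit 5 = 0  t=0,i=2
  #.. -> #   bit 4 = 1  t=0,i=11
  .## -> .   bit 3 = 0  t=0,i=0
  .#. -> #   bit 2 = 1  t=0,i=3
  ..# -> #   bit 1 = 1  t=0,i=13
  ... -> #   bit 0 = 1  t=0,i=12
  bits 10010111 = 151

151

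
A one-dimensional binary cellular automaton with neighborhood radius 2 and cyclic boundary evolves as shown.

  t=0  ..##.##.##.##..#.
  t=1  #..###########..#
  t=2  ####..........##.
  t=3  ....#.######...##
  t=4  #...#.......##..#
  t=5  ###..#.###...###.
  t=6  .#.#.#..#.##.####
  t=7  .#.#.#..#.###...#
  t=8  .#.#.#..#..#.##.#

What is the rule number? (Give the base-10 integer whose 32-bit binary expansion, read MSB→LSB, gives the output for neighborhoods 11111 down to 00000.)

  #####|.  b31=0 t=1,i=5
  ####.|.  b30=0 t=1,i=12
  ###.#|#  b29=1 t=5,i=15
  ###..|.  b28=0 t=1,i=13
  ##.##|#  b27=1 t=0,i=4
  ##.#.|.  b26=0 t=6,i=0
  ##..#|#  b25=1 t=0,i=13
  ##...|#  b24=1 t=2,i=4
  #.###|.  b23=0 t=2,i=0
  #.##.|#  b22=1 t=0,i=5
  #.#.#|#  b21=1 t=6,i=1
  #.#..|#  b20=1 t=6,i=5
  #..##|#  b19=1 t=1,i=2
  #..#.|.  b18=0 t=0,i=14
  #...#|#  b17=1 t=0,i=0
  #....|.  b16=0 t=2,i=5
  .####|.  b15=0 t=1,i=4
  .###.|#  b14=1 t=5,i=1
  .##.#|#  b13=1 t=0,i=3
  .##..|#  b12=1 t=0,i=12
  .#.##|.  b11=0 t=3,i=5
  .#.#.|.  b10=0 t=6,i=2
  .#..#|.  b9=0 t=6,i=6
  .#...|#  b8=1 t=0,i=16
  ..###|#  b7=1 t=1,i=3
  ..##.|.  b6=0 t=0,i=2
  ..#.#|#  b5=1 t=3,i=4
  ..#..|.  b4=0 t=0,i=15
  ...##|.  b3=0 t=0,i=1
  ...#.|.  b2=0 t=3,i=3
  ....#|.  b1=0 t=2,i=12
  .....|#  b0=1 t=2,i=6
  bits 00101011011110100111000110100001 = 729444769

729444769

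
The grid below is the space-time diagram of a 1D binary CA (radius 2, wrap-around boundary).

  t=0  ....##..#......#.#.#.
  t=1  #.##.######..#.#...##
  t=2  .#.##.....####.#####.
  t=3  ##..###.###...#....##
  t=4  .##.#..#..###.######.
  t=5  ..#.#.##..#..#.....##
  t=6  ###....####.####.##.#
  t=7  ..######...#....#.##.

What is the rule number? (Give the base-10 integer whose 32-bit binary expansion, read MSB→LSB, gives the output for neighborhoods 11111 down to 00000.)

  nb #####: next=.  (t=1,i=7, bit31=0)
  nb ####.: next=.  (t=1,i=9, bit30=0)
  nb ###.#: next=.  (t=1,i=0, bit29=0)
  nb ###..: next=#  (t=1,i=10, bit28=1)
  nb ##.##: next=#  (t=1,i=1, bit27=1)
  nb ##.#.: next=.  (t=4,i=3, bit26=0)
  nb ##..#: next=#  (t=0,i=6, bit25=1)
  nb ##...: next=#  (t=2,i=5, bit24=1)
  nb #.###: next=.  (t=1,i=5, bit23=0)
  nb #.##.: next=.  (t=1,i=2, bit22=0)
  nb #.#.#: next=.  (t=0,i=17, bit21=0)
  nb #.#..: next=#  (t=0,i=19, bit20=1)
  nb #..##: next=.  (t=3,i=3, bit19=0)
  nb #..#.: next=#  (t=0,i=7, bit18=1)
  nb #...#: next=#  (t=1,i=17, bit17=1)
  nb #....: next=#  (t=0,i=0, bit16=1)
  nb .####: next=.  (t=1,i=6, bit15=0)
  nb .###.: next=.  (t=1,i=20, bit14=0)
  nb .##.#: next=#  (t=1,i=3, bit13=1)
  nb .##..: next=#  (t=0,i=5, bit12=1)
  nb .#.##: next=.  (t=2,i=2, bit11=0)
  nb .#.#.: next=.  (t=0,i=16, bit10=0)
  nb .#..#: next=.  (t=4,i=5, bit9=0)
  nb .#...: next=#  (t=0,i=9, bit8=1)
  nb ..###: next=#  (t=1,i=19, bit7=1)
  nb ..##.: next=.  (t=0,i=4, bit6=0)
  nb ..#.#: next=#  (t=0,i=15, bit5=1)
  nb ..#..: next=#  (t=0,i=8, bit4=1)
  nb ...##: next=#  (t=0,i=3, bit3=1)
  nb ...#.: next=.  (t=0,i=14, bit2=0)
  nb ....#: next=#  (t=0,i=2, bit1=1)
  nb .....: next=.  (t=0,i=1, bit0=0)
  bits 00011011000101110011000110111010 = 454504890

454504890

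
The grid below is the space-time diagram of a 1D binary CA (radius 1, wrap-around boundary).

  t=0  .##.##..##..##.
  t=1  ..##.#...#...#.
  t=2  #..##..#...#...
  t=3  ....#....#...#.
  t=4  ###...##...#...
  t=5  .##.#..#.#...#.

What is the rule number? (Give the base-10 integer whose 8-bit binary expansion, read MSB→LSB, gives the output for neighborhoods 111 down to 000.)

  ###|#  b7=1 t=4,i=1
  ##.|#  b6=1 t=0,i=2
  #.#|#  b5=1 t=0,i=3
  #..|.  b4=0 t=0,i=6
  .##|.  b3=0 t=0,i=1
  .#.|.  b2=0 t=1,i=5
  ..#|.  b1=0 t=0,i=0
  ...|#  b0=1 t=1,i=0
  bits 11100001 = 225

225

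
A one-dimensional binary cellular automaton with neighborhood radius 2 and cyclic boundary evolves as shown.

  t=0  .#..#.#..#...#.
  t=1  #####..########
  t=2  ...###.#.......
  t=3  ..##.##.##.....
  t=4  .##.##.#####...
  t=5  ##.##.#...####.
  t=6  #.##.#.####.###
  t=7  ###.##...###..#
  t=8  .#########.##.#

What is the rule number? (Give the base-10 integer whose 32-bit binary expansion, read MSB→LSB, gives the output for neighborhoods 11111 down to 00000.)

2137461756

  #####|.  b31=0 t=1,i=0
  ####.|#  b30=1 t=1,i=3
  ###.#|#  b29=1 t=2,i=5
  ###..|#  b28=1 t=1,i=4
  ##.##|#  b27=1 t=3,i=4
  ##.#.|#  b26=1 t=2,i=6
  ##..#|#  b25=1 t=1,i=5
  ##...|#  b24=1 t=3,i=10
  #.###|.  b23=0 t=4,i=7
  #.##.|#  b22=1 t=3,i=5
  #.#.#|#  b21=1 t=6,i=5
  #.#..|.  b20=0 t=0,i=6
  #..##|.  b19=0 t=1,i=6
  #..#.|#  b18=1 t=0,i=0
  #...#|#  b17=1 t=0,i=11
  #....|#  b16=1 t=2,i=9
  .####|.  b15=0 t=1,i=8
  .###.|.  b14=0 t=2,i=4
  .##.#|.  b13=0 t=3,i=3
  .##..|#  b12=1 t=3,i=9
  .#.##|.  b11=0 t=6,i=6
  .#.#.|.  b10=0 t=0,i=5
  .#..#|#  b9=1 t=0,i=2
  .#...|#  b8=1 t=0,i=10
  ..###|#  b7=1 t=1,i=7
  ..##.|#  b6=1 t=3,i=2
  ..#.#|#  b5=1 t=0,i=4
  ..#..|#  b4=1 t=0,i=1
  ...##|#  b3=1 t=2,i=2
  ...#.|#  b2=1 t=0,i=12
  ....#|.  b1=0 t=2,i=1
  .....|.  b0=0 t=2,i=0
  bits 01111111011001110001001111111100 = 2137461756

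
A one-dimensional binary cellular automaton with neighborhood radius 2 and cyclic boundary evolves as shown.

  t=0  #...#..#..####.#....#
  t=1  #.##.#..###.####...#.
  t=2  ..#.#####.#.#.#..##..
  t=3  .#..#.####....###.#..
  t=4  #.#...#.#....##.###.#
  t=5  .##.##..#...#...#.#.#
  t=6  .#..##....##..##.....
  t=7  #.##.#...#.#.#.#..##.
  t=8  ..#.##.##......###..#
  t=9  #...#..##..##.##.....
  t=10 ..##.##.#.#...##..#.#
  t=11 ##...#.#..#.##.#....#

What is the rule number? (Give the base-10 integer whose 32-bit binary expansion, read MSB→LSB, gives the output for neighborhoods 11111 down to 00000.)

  [31] ##### => #  t=2,i=6
  [30] ####. => #  t=0,i=12
  [29] ###.# => #  t=0,i=13
  [28] ###.. => .  t=1,i=15
  [27] ##.## => .  t=1,i=11
  [26] ##.#. => #  t=0,i=14
  [25] ##..# => .  t=5,i=6
  [24] ##... => .  t=0,i=1
  [23] #.### => #  t=1,i=12
  [22] #.##. => #  t=1,i=2
  [21] #.#.# => .  t=1,i=0
  [20] #.#.. => #  t=0,i=15
  [19] #..## => #  t=0,i=9
  [18] #..#. => .  t=0,i=6
  [17] #...# => #  t=0,i=2
  [16] #.... => .  t=0,i=17
  [15] .#### => .  t=0,i=11
  [14] .###. => .  t=1,i=9
  [13] .##.# => .  t=1,i=3
  [12] .##.. => #  t=0,i=0
  [11] .#.## => .  t=1,i=1
  [10] .#.#. => .  t=1,i=20
  [9] .#..# => #  t=0,i=5
  [8] .#... => .  t=0,i=16
  [7] ..### => #  t=0,i=10
  [6] ..##. => .  t=0,i=20
  [5] ..#.# => .  t=1,i=19
  [4] ..#.. => .  t=0,i=4
  [3] ...## => #  t=0,i=19
  [2] ...#. => #  t=0,i=3
  [1] ....# => .  t=0,i=18
  [0] ..... => #  t=6,i=18
  bits 11100100110110100001001010001101 = 3839496845

3839496845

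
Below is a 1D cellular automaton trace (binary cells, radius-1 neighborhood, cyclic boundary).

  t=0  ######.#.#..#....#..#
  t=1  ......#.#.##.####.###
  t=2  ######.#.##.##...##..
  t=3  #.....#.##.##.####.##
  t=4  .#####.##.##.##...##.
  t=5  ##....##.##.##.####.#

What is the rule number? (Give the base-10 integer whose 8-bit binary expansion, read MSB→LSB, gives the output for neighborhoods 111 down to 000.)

59

  ### -> .   bit 7 = 0  t=0,i=0
  ##. -> .   bit 6 = 0  t=0,i=5
  #.# -> #   bit 5 = 1  t=0,i=6
  #.. -> #   bit 4 = 1  t=0,i=10
  .## -> #   bit 3 = 1  t=0,i=20
  .#. -> .   bit 2 = 0  t=0,i=7
  ..# -> #   bit 1 = 1  t=0,i=11
  ... -> #   bit 0 = 1  t=0,i=14
  bits 00111011 = 59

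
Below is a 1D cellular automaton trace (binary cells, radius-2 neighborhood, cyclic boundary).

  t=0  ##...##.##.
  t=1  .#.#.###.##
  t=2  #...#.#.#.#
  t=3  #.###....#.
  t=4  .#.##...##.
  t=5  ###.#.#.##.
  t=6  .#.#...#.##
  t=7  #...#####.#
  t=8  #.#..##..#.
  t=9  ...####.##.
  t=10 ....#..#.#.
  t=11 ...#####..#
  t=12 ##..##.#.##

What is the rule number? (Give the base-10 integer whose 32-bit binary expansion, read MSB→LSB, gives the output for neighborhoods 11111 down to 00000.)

2618227572

  ##### -> #   bit 31 = 1  t=7,i=6
  ####. -> .   bit 30 = 0  t=7,i=7
  ###.# -> .   bit 29 = 0  t=1,i=7
  ###.. -> #   bit 28 = 1  t=3,i=4
  ##.## -> #   bit 27 = 1  t=0,i=7
  ##.#. -> #   bit 26 = 1  t=1,i=0
  ##..# -> .   bit 25 = 0  t=4,i=10
  ##... -> .   bit 24 = 0  t=0,i=2
  #.### -> .   bit 23 = 0  t=1,i=5
  #.##. -> .   bit 22 = 0  t=0,i=0
  #.#.# -> .   bit 21 = 0  t=1,i=1
  #.#.. -> .   bit 20 = 0  t=6,i=3
  #..## -> #   bit 19 = 1  t=8,i=4
  #..#. -> #   bit 18 = 1  t=4,i=0
  #...# -> #   bit 17 = 1  t=0,i=3
  #.... -> .   bit 16 = 0  t=3,i=6
  .#### -> #   bit 15 = 1  t=7,i=5
  .###. -> #   bit 14 = 1  t=1,i=6
  .##.# -> #   bit 13 = 1  t=0,i=6
  .##.. -> #   bit 12 = 1  t=0,i=1
  .#.## -> #   bit 11 = 1  t=1,i=4
  .#.#. -> .   bit 10 = 0  t=1,i=2
  .#..# -> #   bit 9 = 1  t=8,i=3
  .#... -> #   bit 8 = 1  t=6,i=4
  ..### -> .   bit 7 = 0  t=7,i=4
  ..##. -> #   bit 6 = 1  t=0,i=5
  ..#.# -> #   bit 5 = 1  t=2,i=4
  ..#.. -> #   bit 4 = 1  t=10,i=4
  ...## -> .   bit 3 = 0  t=0,i=4
  ...#. -> #   bit 2 = 1  t=2,i=3
  ....# -> .   bit 1 = 0  t=3,i=7
  ..... -> .   bit 0 = 0  t=10,i=1
  bits 10011100000011101111101101110100 = 2618227572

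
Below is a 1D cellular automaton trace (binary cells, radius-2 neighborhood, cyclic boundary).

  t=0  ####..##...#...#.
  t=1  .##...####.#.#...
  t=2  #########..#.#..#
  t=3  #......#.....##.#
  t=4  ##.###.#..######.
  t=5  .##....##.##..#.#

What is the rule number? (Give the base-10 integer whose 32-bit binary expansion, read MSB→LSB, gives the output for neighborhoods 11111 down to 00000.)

  ##### -> .   bit 31 = 0  t=2,i=1
  ####. -> #   bit 30 = 1  t=0,i=2
  ###.# -> .   bit 29 = 0  t=1,i=9
  ###.. -> .   bit 28 = 0  t=0,i=3
  ##.## -> #   bit 27 = 1  t=3,i=15
  ##.#. -> .   bit 26 = 0  t=1,i=10
  ##..# -> .   bit 25 = 0  t=0,i=4
  ##... -> #   bit 24 = 1  t=0,i=8
  #.### -> .   bit 23 = 0  t=0,i=0
  #.##. -> .   bit 22 = 0  t=3,i=16
  #.#.# -> #   bit 21 = 1  t=1,i=11
  #.#.. -> #   bit 20 = 1  t=1,i=13
  #..## -> .   bit 19 = 0  t=0,i=5
  #..#. -> .   bit 18 = 0  t=2,i=10
  #...# -> #   bit 17 = 1  t=0,i=9
  #.... -> .   bit 16 = 0  t=1,i=15
  .#### -> #   bit 15 = 1  t=0,i=1
  .###. -> .   bit 14 = 0  t=4,i=4
  .##.# -> #   bit 13 = 1  t=3,i=14
  .##.. -> #   bit 12 = 1  t=0,i=7
  .#.## -> .   bit 11 = 0  t=0,i=16
  .#.#. -> .   bit 10 = 0  t=1,i=12
  .#..# -> #   bit 9 = 1  t=2,i=14
  .#... -> .   bit 8 = 0  t=0,i=12
  ..### -> #   bit 7 = 1  t=1,i=6
  ..##. -> #   bit 6 = 1  t=0,i=6
  ..#.# -> .   bit 5 = 0  t=0,i=15
  ..#.. -> #   bit 4 = 1  t=0,i=11
  ...## -> #   bit 3 = 1  t=1,i=0
  ...#. -> .   bit 2 = 0  t=0,i=10
  ....# -> #   bit 1 = 1  t=1,i=16
  ..... -> #   bit 0 = 1  t=3,i=3
  bits 01001001001100101011001011011011 = 1228059355

1228059355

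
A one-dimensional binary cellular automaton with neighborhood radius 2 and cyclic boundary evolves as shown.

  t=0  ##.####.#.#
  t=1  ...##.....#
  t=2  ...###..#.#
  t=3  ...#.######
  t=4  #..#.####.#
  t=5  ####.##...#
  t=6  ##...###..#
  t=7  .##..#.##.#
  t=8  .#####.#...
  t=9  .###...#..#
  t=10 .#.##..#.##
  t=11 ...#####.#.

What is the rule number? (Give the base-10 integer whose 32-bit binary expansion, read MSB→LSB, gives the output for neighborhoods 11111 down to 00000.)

2480182514

  [31] ##### => #  t=3,i=7
  [30] ####. => .  t=0,i=5
  [29] ###.# => .  t=0,i=1
  [28] ###.. => #  t=2,i=5
  [27] ##.## => .  t=0,i=2
  [26] ##.#. => .  t=0,i=7
  [25] ##..# => #  t=2,i=6
  [24] ##... => #  t=1,i=5
  [23] #.### => #  t=0,i=3
  [22] #.##. => #  t=4,i=10
  [21] #.#.# => .  t=0,i=8
  [20] #.#.. => #  t=2,i=10
  [19] #..## => .  t=6,i=9
  [18] #..#. => #  t=2,i=7
  [17] #...# => .  t=1,i=1
  [16] #.... => .  t=1,i=6
  [15] .#### => #  t=0,i=4
  [14] .###. => .  t=0,i=0
  [13] .##.# => .  t=7,i=8
  [12] .##.. => #  t=1,i=4
  [11] .#.## => .  t=0,i=9
  [10] .#.#. => #  t=2,i=9
  [9] .#..# => .  t=9,i=8
  [8] .#... => .  t=1,i=0
  [7] ..### => #  t=2,i=3
  [6] ..##. => #  t=1,i=3
  [5] ..#.# => #  t=2,i=8
  [4] ..#.. => #  t=1,i=10
  [3] ...## => .  t=1,i=2
  [2] ...#. => .  t=1,i=9
  [1] ....# => #  t=1,i=8
  [0] ..... => .  t=1,i=7
  bits 10010011110101001001010011110010 = 2480182514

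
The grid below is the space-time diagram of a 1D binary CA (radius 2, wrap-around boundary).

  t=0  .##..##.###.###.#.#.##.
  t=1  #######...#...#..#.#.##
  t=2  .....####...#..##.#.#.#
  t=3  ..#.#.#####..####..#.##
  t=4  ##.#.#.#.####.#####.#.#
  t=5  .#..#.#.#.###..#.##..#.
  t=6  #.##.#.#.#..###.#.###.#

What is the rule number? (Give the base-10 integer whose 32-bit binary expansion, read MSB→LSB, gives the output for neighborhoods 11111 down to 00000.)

1931394633

  nb #####: next=.  (t=1,i=0, bit31=0)
  nb ####.: next=#  (t=1,i=5, bit30=1)
  nb ###.#: next=#  (t=0,i=10, bit29=1)
  nb ###..: next=#  (t=1,i=6, bit28=1)
  nb ##.##: next=.  (t=0,i=7, bit27=0)
  nb ##.#.: next=.  (t=0,i=15, bit26=0)
  nb ##..#: next=#  (t=0,i=3, bit25=1)
  nb ##...: next=#  (t=1,i=7, bit24=1)
  nb #.###: next=.  (t=0,i=8, bit23=0)
  nb #.##.: next=.  (t=0,i=20, bit22=0)
  nb #.#.#: next=.  (t=0,i=16, bit21=0)
  nb #.#..: next=#  (t=2,i=22, bit20=1)
  nb #..##: next=#  (t=0,i=0, bit19=1)
  nb #..#.: next=#  (t=1,i=16, bit18=1)
  nb #...#: next=#  (t=1,i=8, bit17=1)
  nb #....: next=.  (t=2,i=1, bit16=0)
  nb .####: next=#  (t=1,i=22, bit15=1)
  nb .###.: next=.  (t=0,i=9, bit14=0)
  nb .##.#: next=#  (t=0,i=6, bit13=1)
  nb .##..: next=#  (t=0,i=2, bit12=1)
  nb .#.##: next=#  (t=0,i=19, bit11=1)
  nb .#.#.: next=#  (t=0,i=17, bit10=1)
  nb .#..#: next=#  (t=1,i=15, bit9=1)
  nb .#...: next=.  (t=1,i=11, bit8=0)
  nb ..###: next=.  (t=2,i=5, bit7=0)
  nb ..##.: next=#  (t=0,i=1, bit6=1)
  nb ..#.#: next=.  (t=1,i=17, bit5=0)
  nb ..#..: next=.  (t=1,i=10, bit4=0)
  nb ...##: next=#  (t=2,i=4, bit3=1)
  nb ...#.: next=.  (t=1,i=9, bit2=0)
  nb ....#: next=.  (t=2,i=3, bit1=0)
  nb .....: next=#  (t=2,i=2, bit0=1)
  bits 01110011000111101011111001001001 = 1931394633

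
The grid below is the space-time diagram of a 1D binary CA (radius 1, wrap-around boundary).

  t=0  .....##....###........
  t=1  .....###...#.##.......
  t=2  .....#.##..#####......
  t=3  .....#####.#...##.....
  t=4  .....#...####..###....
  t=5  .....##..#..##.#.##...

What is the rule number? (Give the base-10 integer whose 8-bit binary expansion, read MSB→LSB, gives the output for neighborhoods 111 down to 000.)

124

  ### -> .   bit 7 = 0  t=0,i=12
  ##. -> #   bit 6 = 1  t=0,i=6
  #.# -> #   bit 5 = 1  t=1,i=12
  #.. -> #   bit 4 = 1  t=0,i=7
  .## -> #   bit 3 = 1  t=0,i=5
  .#. -> #   bit 2 = 1  t=1,i=11
  ..# -> .   bit 1 = 0  t=0,i=4
  ... -> .   bit 0 = 0  t=0,i=0
  bits 01111100 = 124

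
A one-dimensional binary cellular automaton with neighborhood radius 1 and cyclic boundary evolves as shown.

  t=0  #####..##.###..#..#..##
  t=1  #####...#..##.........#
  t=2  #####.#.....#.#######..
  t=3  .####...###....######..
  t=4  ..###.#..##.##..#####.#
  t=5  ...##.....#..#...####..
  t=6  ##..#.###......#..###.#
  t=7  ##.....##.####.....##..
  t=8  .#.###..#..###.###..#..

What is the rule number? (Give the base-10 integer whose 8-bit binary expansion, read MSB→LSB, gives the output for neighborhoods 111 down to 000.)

193

  ### -> #   bit 7 = 1  t=0,i=0
  ##. -> #   bit 6 = 1  t=0,i=4
  #.# -> .   bit 5 = 0  t=0,i=9
  #.. -> .   bit 4 = 0  t=0,i=5
  .## -> .   bit 3 = 0  t=0,i=7
  .#. -> .   bit 2 = 0  t=0,i=15
  ..# -> .   bit 1 = 0  t=0,i=6
  ... -> #   bit 0 = 1  t=1,i=6
  bits 11000001 = 193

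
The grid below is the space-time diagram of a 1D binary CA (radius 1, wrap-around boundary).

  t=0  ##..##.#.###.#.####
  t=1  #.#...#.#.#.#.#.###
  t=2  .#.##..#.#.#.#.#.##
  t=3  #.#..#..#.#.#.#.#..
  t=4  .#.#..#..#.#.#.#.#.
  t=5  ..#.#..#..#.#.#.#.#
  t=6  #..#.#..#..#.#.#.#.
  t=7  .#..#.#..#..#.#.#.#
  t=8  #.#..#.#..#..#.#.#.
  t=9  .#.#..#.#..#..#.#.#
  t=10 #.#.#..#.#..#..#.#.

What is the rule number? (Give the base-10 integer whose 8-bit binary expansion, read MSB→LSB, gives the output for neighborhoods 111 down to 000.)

177

  ###|#  b7=1 t=0,i=0
  ##.|.  b6=0 t=0,i=1
  #.#|#  b5=1 t=0,i=6
  #..|#  b4=1 t=0,i=2
  .##|.  b3=0 t=0,i=4
  .#.|.  b2=0 t=0,i=7
  ..#|.  b1=0 t=0,i=3
  ...|#  b0=1 t=1,i=4
  bits 10110001 = 177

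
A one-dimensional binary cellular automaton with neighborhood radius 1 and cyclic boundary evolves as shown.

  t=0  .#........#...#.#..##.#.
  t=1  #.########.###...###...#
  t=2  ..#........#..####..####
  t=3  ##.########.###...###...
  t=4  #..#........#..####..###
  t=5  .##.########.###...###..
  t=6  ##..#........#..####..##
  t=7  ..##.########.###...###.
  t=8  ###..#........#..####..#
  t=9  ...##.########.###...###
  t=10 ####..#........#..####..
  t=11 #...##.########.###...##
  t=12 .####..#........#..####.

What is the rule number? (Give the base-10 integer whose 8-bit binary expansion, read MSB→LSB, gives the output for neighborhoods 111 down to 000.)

  ### -> .   bit 7 = 0  t=1,i=3
  ##. -> .   bit 6 = 0  t=0,i=20
  #.# -> .   bit 5 = 0  t=0,i=15
  #.. -> #   bit 4 = 1  t=0,i=2
  .## -> #   bit 3 = 1  t=0,i=19
  .#. -> .   bit 2 = 0  t=0,i=1
  ..# -> #   bit 1 = 1  t=0,i=0
  ... -> #   bit 0 = 1  t=0,i=3
  bits 00011011 = 27

27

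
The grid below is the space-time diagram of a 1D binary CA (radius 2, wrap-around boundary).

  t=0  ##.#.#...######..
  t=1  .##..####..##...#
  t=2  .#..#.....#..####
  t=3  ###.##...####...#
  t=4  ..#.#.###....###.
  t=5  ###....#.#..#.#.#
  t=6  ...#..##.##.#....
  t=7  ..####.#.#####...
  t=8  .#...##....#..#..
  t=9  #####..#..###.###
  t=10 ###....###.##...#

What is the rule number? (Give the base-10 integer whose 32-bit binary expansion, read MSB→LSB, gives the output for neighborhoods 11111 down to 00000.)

  #####|#  b31=1 t=0,i=11
  ####.|.  b30=0 t=0,i=13
  ###.#|#  b29=1 t=2,i=16
  ###..|.  b28=0 t=0,i=14
  ##.##|.  b27=0 t=3,i=3
  ##.#.|#  b26=1 t=0,i=2
  ##..#|.  b25=0 t=0,i=15
  ##...|#  b24=1 t=1,i=13
  #.###|.  b23=0 t=4,i=6
  #.##.|#  b22=1 t=1,i=1
  #.#.#|.  b21=0 t=0,i=3
  #.#..|#  b20=1 t=0,i=5
  #..##|#  b19=1 t=0,i=16
  #..#.|.  b18=0 t=2,i=3
  #...#|#  b17=1 t=0,i=7
  #....|.  b16=0 t=2,i=6
  .####|.  b15=0 t=0,i=10
  .###.|#  b14=1 t=4,i=7
  .##.#|#  b13=1 t=0,i=1
  .##..|.  b12=0 t=1,i=2
  .#.##|.  b11=0 t=1,i=0
  .#.#.|.  b10=0 t=0,i=4
  .#..#|#  b9=1 t=2,i=2
  .#...|#  b8=1 t=0,i=6
  ..###|.  b7=0 t=0,i=9
  ..##.|.  b6=0 t=0,i=0
  ..#.#|#  b5=1 t=1,i=16
  ..#..|#  b4=1 t=2,i=4
  ...##|#  b3=1 t=0,i=8
  ...#.|#  b2=1 t=1,i=15
  ....#|.  b1=0 t=2,i=8
  .....|.  b0=0 t=2,i=7
  bits 10100101010110100110001100111100 = 2774164284

2774164284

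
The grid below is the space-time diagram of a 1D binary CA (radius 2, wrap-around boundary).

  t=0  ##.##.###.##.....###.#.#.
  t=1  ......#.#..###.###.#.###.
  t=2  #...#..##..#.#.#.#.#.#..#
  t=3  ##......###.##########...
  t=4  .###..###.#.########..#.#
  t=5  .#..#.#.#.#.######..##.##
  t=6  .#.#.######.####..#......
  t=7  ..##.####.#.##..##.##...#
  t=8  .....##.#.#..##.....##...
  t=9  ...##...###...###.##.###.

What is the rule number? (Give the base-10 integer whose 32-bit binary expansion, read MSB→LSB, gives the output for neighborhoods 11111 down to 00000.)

  ##### -> #   bit 31 = 1  t=3,i=14
  ####. -> .   bit 30 = 0  t=3,i=20
  ###.# -> #   bit 29 = 1  t=0,i=8
  ###.. -> .   bit 28 = 0  t=1,i=23
  ##.## -> .   bit 27 = 0  t=0,i=2
  ##.#. -> .   bit 26 = 0  t=0,i=20
  ##..# -> #   bit 25 = 1  t=2,i=9
  ##... -> #   bit 24 = 1  t=0,i=12
  #.### -> #   bit 23 = 1  t=0,i=6
  #.##. -> .   bit 22 = 0  t=0,i=0
  #.#.# -> #   bit 21 = 1  t=0,i=21
  #.#.. -> #   bit 20 = 1  t=1,i=8
  #..## -> .   bit 19 = 0  t=1,i=10
  #..#. -> #   bit 18 = 1  t=2,i=10
  #...# -> .   bit 17 = 0  t=2,i=2
  #.... -> #   bit 16 = 1  t=0,i=13
  .#### -> #   bit 15 = 1  t=3,i=13
  .###. -> .   bit 14 = 0  t=0,i=7
  .##.# -> .   bit 13 = 0  t=0,i=1
  .##.. -> #   bit 12 = 1  t=0,i=11
  .#.## -> .   bit 11 = 0  t=0,i=24
  .#.#. -> #   bit 10 = 1  t=0,i=22
  .#..# -> .   bit 9 = 0  t=1,i=9
  .#... -> #   bit 8 = 1  t=6,i=19
  ..### -> #   bit 7 = 1  t=0,i=17
  ..##. -> .   bit 6 = 0  t=2,i=7
  ..#.# -> .   bit 5 = 0  t=1,i=6
  ..#.. -> .   bit 4 = 0  t=2,i=4
  ...## -> #   bit 3 = 1  t=0,i=16
  ...#. -> .   bit 2 = 0  t=1,i=5
  ....# -> #   bit 1 = 1  t=0,i=15
  ..... -> .   bit 0 = 0  t=0,i=14
  bits 10100011101101011001010110001010 = 2746586506

2746586506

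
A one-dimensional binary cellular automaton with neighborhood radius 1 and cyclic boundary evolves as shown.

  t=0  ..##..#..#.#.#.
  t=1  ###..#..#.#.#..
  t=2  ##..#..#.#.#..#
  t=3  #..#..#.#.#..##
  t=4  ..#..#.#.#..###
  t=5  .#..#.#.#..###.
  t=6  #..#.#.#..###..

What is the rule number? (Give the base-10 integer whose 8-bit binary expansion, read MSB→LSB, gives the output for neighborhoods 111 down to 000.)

  nb ###: next=#  (t=1,i=1, bit7=1)
  nb ##.: next=.  (t=0,i=3, bit6=0)
  nb #.#: next=#  (t=0,i=10, bit5=1)
  nb #..: next=.  (t=0,i=4, bit4=0)
  nb .##: next=#  (t=0,i=2, bit3=1)
  nb .#.: next=.  (t=0,i=6, bit2=0)
  nb ..#: next=#  (t=0,i=1, bit1=1)
  nb ...: next=#  (t=0,i=0, bit0=1)
  bits 10101011 = 171

171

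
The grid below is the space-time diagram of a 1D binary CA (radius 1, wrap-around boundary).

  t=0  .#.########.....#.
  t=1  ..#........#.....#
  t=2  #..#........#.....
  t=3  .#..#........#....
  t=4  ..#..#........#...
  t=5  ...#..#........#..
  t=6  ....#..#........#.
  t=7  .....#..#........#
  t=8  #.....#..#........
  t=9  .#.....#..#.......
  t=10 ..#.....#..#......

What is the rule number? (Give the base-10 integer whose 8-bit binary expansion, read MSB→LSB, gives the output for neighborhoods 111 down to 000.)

  ###|.  b7=0 t=0,i=4
  ##.|.  b6=0 t=0,i=10
  #.#|#  b5=1 t=0,i=2
  #..|#  b4=1 t=0,i=11
  .##|.  b3=0 t=0,i=3
  .#.|.  b2=0 t=0,i=1
  ..#|.  b1=0 t=0,i=0
  ...|.  b0=0 t=0,i=12
  bits 00110000 = 48

48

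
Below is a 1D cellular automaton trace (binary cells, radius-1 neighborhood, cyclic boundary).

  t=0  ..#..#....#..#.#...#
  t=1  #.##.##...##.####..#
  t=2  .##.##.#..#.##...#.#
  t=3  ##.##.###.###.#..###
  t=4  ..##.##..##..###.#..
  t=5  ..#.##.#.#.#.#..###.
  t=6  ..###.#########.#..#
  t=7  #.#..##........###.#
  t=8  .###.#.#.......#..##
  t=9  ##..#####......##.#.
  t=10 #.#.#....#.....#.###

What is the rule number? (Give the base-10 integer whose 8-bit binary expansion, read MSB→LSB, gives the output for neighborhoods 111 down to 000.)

60

  ### -> .   bit 7 = 0  t=1,i=14
  ##. -> .   bit 6 = 0  t=1,i=0
  #.# -> #   bit 5 = 1  t=0,i=14
  #.. -> #   bit 4 = 1  t=0,i=0
  .## -> #   bit 3 = 1  t=1,i=2
  .#. -> #   bit 2 = 1  t=0,i=2
  ..# -> .   bit 1 = 0  t=0,i=1
  ... -> .   bit 0 = 0  t=0,i=7
  bits 00111100 = 60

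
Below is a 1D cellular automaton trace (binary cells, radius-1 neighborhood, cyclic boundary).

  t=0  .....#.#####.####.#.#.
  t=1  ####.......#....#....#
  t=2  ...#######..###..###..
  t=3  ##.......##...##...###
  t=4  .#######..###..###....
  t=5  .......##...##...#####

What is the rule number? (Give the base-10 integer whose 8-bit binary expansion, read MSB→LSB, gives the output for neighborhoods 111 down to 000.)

81

  nb ###: next=.  (t=0,i=8, bit7=0)
  nb ##.: next=#  (t=0,i=11, bit6=1)
  nb #.#: next=.  (t=0,i=6, bit5=0)
  nb #..: next=#  (t=0,i=21, bit4=1)
  nb .##: next=.  (t=0,i=7, bit3=0)
  nb .#.: next=.  (t=0,i=5, bit2=0)
  nb ..#: next=.  (t=0,i=4, bit1=0)
  nb ...: next=#  (t=0,i=0, bit0=1)
  bits 01010001 = 81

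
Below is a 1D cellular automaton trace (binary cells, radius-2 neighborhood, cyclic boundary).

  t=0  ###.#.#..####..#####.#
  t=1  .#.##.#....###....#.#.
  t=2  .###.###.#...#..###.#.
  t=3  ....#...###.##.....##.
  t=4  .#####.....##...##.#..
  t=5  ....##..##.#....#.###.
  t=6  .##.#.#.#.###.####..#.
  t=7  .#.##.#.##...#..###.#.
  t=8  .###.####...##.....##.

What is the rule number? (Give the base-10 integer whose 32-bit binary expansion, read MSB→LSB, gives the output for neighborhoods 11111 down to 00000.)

  [31] ##### => .  t=0,i=17
  [30] ####. => #  t=0,i=1
  [29] ###.# => .  t=0,i=2
  [28] ###.. => #  t=0,i=12
  [27] ##.## => #  t=0,i=20
  [26] ##.#. => #  t=0,i=3
  [25] ##..# => #  t=0,i=13
  [24] ##... => .  t=1,i=14
  [23] #.### => .  t=0,i=21
  [22] #.##. => #  t=1,i=3
  [21] #.#.# => #  t=0,i=4
  [20] #.#.. => #  t=0,i=6
  [19] #..## => .  t=0,i=8
  [18] #..#. => .  t=1,i=0
  [17] #...# => .  t=2,i=11
  [16] #.... => .  t=1,i=8
  [15] .#### => .  t=0,i=0
  [14] .###. => .  t=1,i=12
  [13] .##.# => .  t=1,i=4
  [12] .##.. => .  t=3,i=13
  [11] .#.## => #  t=1,i=2
  [10] .#.#. => .  t=0,i=5
  [9] .#..# => .  t=0,i=7
  [8] .#... => #  t=1,i=7
  [7] ..### => .  t=0,i=9
  [6] ..##. => #  t=3,i=19
  [5] ..#.# => #  t=1,i=1
  [4] ..#.. => #  t=2,i=13
  [3] ...## => .  t=1,i=10
  [2] ...#. => #  t=1,i=17
  [1] ....# => #  t=1,i=9
  [0] ..... => #  t=3,i=1
  bits 01011110011100000000100101110111 = 1584400759

1584400759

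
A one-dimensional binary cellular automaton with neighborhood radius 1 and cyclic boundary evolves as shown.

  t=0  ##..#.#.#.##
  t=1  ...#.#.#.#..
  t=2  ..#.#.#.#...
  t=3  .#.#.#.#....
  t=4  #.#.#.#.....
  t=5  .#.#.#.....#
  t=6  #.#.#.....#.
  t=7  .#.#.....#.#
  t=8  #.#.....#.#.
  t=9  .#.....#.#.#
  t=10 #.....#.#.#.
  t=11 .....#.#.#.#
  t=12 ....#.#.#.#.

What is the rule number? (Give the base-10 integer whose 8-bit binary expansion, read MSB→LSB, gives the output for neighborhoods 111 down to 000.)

34

  nb ###: next=.  (t=0,i=0, bit7=0)
  nb ##.: next=.  (t=0,i=1, bit6=0)
  nb #.#: next=#  (t=0,i=5, bit5=1)
  nb #..: next=.  (t=0,i=2, bit4=0)
  nb .##: next=.  (t=0,i=10, bit3=0)
  nb .#.: next=.  (t=0,i=4, bit2=0)
  nb ..#: next=#  (t=0,i=3, bit1=1)
  nb ...: next=.  (t=1,i=0, bit0=0)
  bits 00100010 = 34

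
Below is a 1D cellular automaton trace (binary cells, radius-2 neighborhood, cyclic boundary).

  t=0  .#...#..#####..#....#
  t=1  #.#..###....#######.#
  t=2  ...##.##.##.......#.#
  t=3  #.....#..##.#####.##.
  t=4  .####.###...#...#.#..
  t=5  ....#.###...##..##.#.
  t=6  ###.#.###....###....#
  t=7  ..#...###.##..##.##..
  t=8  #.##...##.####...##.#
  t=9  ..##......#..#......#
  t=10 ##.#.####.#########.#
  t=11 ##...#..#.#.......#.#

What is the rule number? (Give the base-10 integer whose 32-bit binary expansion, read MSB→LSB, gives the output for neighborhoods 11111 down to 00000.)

852318003

  [31] ##### => .  t=0,i=10
  [30] ####. => .  t=0,i=11
  [29] ###.# => #  t=1,i=18
  [28] ###.. => #  t=0,i=12
  [27] ##.## => .  t=1,i=19
  [26] ##.#. => .  t=1,i=1
  [25] ##..# => #  t=0,i=13
  [24] ##... => .  t=1,i=8
  [23] #.### => #  t=3,i=12
  [22] #.##. => #  t=1,i=20
  [21] #.#.# => .  t=6,i=4
  [20] #.#.. => .  t=0,i=1
  [19] #..## => #  t=0,i=7
  [18] #..#. => #  t=0,i=14
  [17] #...# => .  t=0,i=3
  [16] #.... => #  t=0,i=17
  [15] .#### => .  t=0,i=9
  [14] .###. => #  t=1,i=6
  [13] .##.# => .  t=1,i=0
  [12] .##.. => #  t=2,i=10
  [11] .#.## => .  t=5,i=5
  [10] .#.#. => #  t=0,i=0
  [9] .#..# => #  t=0,i=6
  [8] .#... => #  t=0,i=2
  [7] ..### => .  t=0,i=8
  [6] ..##. => .  t=2,i=3
  [5] ..#.# => #  t=0,i=20
  [4] ..#.. => #  t=0,i=5
  [3] ...## => .  t=1,i=11
  [2] ...#. => .  t=0,i=4
  [1] ....# => #  t=0,i=18
  [0] ..... => #  t=2,i=13
  bits 00110010110011010101011100110011 = 852318003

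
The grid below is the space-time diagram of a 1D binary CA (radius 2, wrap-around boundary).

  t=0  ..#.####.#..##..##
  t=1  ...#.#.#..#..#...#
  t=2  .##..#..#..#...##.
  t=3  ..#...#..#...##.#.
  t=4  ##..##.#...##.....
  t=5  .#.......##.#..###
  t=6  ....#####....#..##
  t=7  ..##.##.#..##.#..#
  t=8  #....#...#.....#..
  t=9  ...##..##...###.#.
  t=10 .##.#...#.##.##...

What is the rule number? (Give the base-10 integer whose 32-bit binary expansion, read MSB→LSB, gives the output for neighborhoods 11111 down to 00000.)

  ##### -> #   bit 31 = 1  t=6,i=6
  ####. -> .   bit 30 = 0  t=0,i=6
  ###.# -> #   bit 29 = 1  t=0,i=7
  ###.. -> #   bit 28 = 1  t=6,i=8
  ##.## -> .   bit 27 = 0  t=7,i=4
  ##.#. -> .   bit 26 = 0  t=0,i=8
  ##..# -> .   bit 25 = 0  t=0,i=0
  ##... -> .   bit 24 = 0  t=4,i=13
  #.### -> .   bit 23 = 0  t=0,i=4
  #.##. -> #   bit 22 = 1  t=7,i=5
  #.#.# -> #   bit 21 = 1  t=1,i=5
  #.#.. -> .   bit 20 = 0  t=0,i=9
  #..## -> .   bit 19 = 0  t=0,i=11
  #..#. -> .   bit 18 = 0  t=0,i=1
  #...# -> #   bit 17 = 1  t=1,i=1
  #.... -> .   bit 16 = 0  t=4,i=14
  .#### -> #   bit 15 = 1  t=0,i=5
  .###. -> #   bit 14 = 1  t=5,i=16
  .##.# -> .   bit 13 = 0  t=3,i=14
  .##.. -> #   bit 12 = 1  t=0,i=13
  .#.## -> #   bit 11 = 1  t=0,i=3
  .#.#. -> .   bit 10 = 0  t=1,i=4
  .#..# -> #   bit 9 = 1  t=0,i=10
  .#... -> .   bit 8 = 0  t=1,i=0
  ..### -> .   bit 7 = 0  t=5,i=15
  ..##. -> .   bit 6 = 0  t=0,i=12
  ..#.# -> .   bit 5 = 0  t=0,i=2
  ..#.. -> .   bit 4 = 0  t=1,i=10
  ...## -> #   bit 3 = 1  t=2,i=14
  ...#. -> #   bit 2 = 1  t=1,i=2
  ....# -> #   bit 1 = 1  t=4,i=16
  ..... -> #   bit 0 = 1  t=4,i=15
  bits 10110000011000101101101000001111 = 2959268367

2959268367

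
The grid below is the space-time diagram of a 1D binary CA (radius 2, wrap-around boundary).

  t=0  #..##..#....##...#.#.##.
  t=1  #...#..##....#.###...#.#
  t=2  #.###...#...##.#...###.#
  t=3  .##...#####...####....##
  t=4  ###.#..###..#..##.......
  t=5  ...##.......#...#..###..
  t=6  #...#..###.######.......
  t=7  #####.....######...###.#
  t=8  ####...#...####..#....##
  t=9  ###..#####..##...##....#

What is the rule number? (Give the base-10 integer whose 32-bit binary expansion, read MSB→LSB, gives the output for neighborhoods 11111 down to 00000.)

3436351797

  nb #####: next=#  (t=3,i=8, bit31=1)
  nb ####.: next=#  (t=3,i=9, bit30=1)
  nb ###.#: next=.  (t=2,i=21, bit29=0)
  nb ###..: next=.  (t=1,i=17, bit28=0)
  nb ##.##: next=#  (t=2,i=1, bit27=1)
  nb ##.#.: next=#  (t=0,i=23, bit26=1)
  nb ##..#: next=.  (t=0,i=5, bit25=0)
  nb ##...: next=.  (t=0,i=14, bit24=0)
  nb #.###: next=#  (t=1,i=15, bit23=1)
  nb #.##.: next=#  (t=0,i=21, bit22=1)
  nb #.#.#: next=.  (t=0,i=19, bit21=0)
  nb #.#..: next=#  (t=0,i=0, bit20=1)
  nb #..##: next=.  (t=0,i=2, bit19=0)
  nb #..#.: next=.  (t=0,i=6, bit18=0)
  nb #...#: next=#  (t=0,i=15, bit17=1)
  nb #....: next=.  (t=0,i=9, bit16=0)
  nb .####: next=#  (t=3,i=7, bit15=1)
  nb .###.: next=.  (t=1,i=16, bit14=0)
  nb .##.#: next=.  (t=0,i=22, bit13=0)
  nb .##..: next=#  (t=0,i=4, bit12=1)
  nb .#.##: next=.  (t=0,i=20, bit11=0)
  nb .#.#.: next=.  (t=0,i=18, bit10=0)
  nb .#..#: next=.  (t=0,i=1, bit9=0)
  nb .#...: next=#  (t=0,i=8, bit8=1)
  nb ..###: next=.  (t=2,i=19, bit7=0)
  nb ..##.: next=.  (t=0,i=3, bit6=0)
  nb ..#.#: next=#  (t=0,i=17, bit5=1)
  nb ..#..: next=#  (t=0,i=7, bit4=1)
  nb ...##: next=.  (t=0,i=11, bit3=0)
  nb ...#.: next=#  (t=0,i=16, bit2=1)
  nb ....#: next=.  (t=0,i=10, bit1=0)
  nb .....: next=#  (t=4,i=19, bit0=1)
  bits 11001100110100101001000100110101 = 3436351797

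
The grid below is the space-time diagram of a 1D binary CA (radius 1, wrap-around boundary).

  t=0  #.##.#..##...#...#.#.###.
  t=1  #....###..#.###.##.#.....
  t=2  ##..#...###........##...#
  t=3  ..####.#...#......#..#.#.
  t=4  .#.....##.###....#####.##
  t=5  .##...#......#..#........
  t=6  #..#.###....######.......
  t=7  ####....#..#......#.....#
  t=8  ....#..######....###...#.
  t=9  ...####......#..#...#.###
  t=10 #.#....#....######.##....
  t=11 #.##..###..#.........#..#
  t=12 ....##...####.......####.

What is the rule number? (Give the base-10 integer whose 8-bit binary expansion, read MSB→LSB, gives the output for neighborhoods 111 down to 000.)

22

  nb ###: next=.  (t=0,i=22, bit7=0)
  nb ##.: next=.  (t=0,i=3, bit6=0)
  nb #.#: next=.  (t=0,i=1, bit5=0)
  nb #..: next=#  (t=0,i=6, bit4=1)
  nb .##: next=.  (t=0,i=2, bit3=0)
  nb .#.: next=#  (t=0,i=0, bit2=1)
  nb ..#: next=#  (t=0,i=7, bit1=1)
  nb ...: next=.  (t=0,i=11, bit0=0)
  bits 00010110 = 22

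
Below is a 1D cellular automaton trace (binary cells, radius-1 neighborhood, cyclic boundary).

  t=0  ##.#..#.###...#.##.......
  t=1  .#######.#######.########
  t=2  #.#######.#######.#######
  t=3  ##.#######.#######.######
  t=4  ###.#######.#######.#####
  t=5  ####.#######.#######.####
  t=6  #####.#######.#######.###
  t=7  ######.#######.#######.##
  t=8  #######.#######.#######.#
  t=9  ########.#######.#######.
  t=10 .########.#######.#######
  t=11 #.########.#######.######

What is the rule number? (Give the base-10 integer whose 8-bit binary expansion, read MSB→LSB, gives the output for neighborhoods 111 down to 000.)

  nb ###: next=#  (t=0,i=9, bit7=1)
  nb ##.: next=#  (t=0,i=1, bit6=1)
  nb #.#: next=#  (t=0,i=2, bit5=1)
  nb #..: next=#  (t=0,i=4, bit4=1)
  nb .##: next=.  (t=0,i=0, bit3=0)
  nb .#.: next=#  (t=0,i=3, bit2=1)
  nb ..#: next=#  (t=0,i=5, bit1=1)
  nb ...: next=#  (t=0,i=12, bit0=1)
  bits 11110111 = 247

247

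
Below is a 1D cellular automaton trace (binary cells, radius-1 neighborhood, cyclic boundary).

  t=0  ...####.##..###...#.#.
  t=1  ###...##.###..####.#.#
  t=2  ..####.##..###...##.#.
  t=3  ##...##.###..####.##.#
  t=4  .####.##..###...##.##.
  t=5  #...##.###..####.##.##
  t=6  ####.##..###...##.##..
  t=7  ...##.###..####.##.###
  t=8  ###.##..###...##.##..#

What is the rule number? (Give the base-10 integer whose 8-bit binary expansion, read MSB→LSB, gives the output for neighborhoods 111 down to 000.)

115

  nb ###: next=.  (t=0,i=4, bit7=0)
  nb ##.: next=#  (t=0,i=6, bit6=1)
  nb #.#: next=#  (t=0,i=7, bit5=1)
  nb #..: next=#  (t=0,i=10, bit4=1)
  nb .##: next=.  (t=0,i=3, bit3=0)
  nb .#.: next=.  (t=0,i=18, bit2=0)
  nb ..#: next=#  (t=0,i=2, bit1=1)
  nb ...: next=#  (t=0,i=0, bit0=1)
  bits 01110011 = 115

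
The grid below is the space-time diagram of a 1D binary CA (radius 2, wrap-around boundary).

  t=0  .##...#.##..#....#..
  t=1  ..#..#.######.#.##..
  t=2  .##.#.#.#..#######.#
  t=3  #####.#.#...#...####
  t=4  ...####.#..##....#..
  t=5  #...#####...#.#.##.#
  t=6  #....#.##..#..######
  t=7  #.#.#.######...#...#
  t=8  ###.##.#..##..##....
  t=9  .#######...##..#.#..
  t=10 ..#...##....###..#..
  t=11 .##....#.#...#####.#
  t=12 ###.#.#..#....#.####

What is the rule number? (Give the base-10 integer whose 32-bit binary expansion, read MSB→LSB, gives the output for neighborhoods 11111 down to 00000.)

  nb #####: next=.  (t=1,i=9, bit31=0)
  nb ####.: next=#  (t=1,i=11, bit30=1)
  nb ###.#: next=#  (t=1,i=12, bit29=1)
  nb ###..: next=#  (t=5,i=8, bit28=1)
  nb ##.##: next=#  (t=5,i=18, bit27=1)
  nb ##.#.: next=#  (t=1,i=13, bit26=1)
  nb ##..#: next=#  (t=0,i=10, bit25=1)
  nb ##...: next=.  (t=0,i=3, bit24=0)
  nb #.###: next=.  (t=1,i=7, bit23=0)
  nb #.##.: next=#  (t=0,i=8, bit22=1)
  nb #.#.#: next=#  (t=1,i=14, bit21=1)
  nb #.#..: next=#  (t=2,i=8, bit20=1)
  nb #..##: next=.  (t=2,i=10, bit19=0)
  nb #..#.: next=#  (t=0,i=11, bit18=1)
  nb #...#: next=.  (t=0,i=4, bit17=0)
  nb #....: next=#  (t=0,i=14, bit16=1)
  nb .####: next=#  (t=1,i=8, bit15=1)
  nb .###.: next=#  (t=8,i=1, bit14=1)
  nb .##.#: next=#  (t=2,i=2, bit13=1)
  nb .##..: next=#  (t=0,i=2, bit12=1)
  nb .#.##: next=#  (t=0,i=7, bit11=1)
  nb .#.#.: next=.  (t=2,i=5, bit10=0)
  nb .#..#: next=.  (t=1,i=3, bit9=0)
  nb .#...: next=.  (t=0,i=13, bit8=0)
  nb ..###: next=.  (t=2,i=11, bit7=0)
  nb ..##.: next=.  (t=0,i=1, bit6=0)
  nb ..#.#: next=.  (t=0,i=6, bit5=0)
  nb ..#..: next=#  (t=0,i=12, bit4=1)
  nb ...##: next=.  (t=0,i=0, bit3=0)
  nb ...#.: next=#  (t=0,i=5, bit2=1)
  nb ....#: next=.  (t=0,i=15, bit1=0)
  nb .....: next=#  (t=4,i=0, bit0=1)
  bits 01111110011101011111100000010101 = 2121660437

2121660437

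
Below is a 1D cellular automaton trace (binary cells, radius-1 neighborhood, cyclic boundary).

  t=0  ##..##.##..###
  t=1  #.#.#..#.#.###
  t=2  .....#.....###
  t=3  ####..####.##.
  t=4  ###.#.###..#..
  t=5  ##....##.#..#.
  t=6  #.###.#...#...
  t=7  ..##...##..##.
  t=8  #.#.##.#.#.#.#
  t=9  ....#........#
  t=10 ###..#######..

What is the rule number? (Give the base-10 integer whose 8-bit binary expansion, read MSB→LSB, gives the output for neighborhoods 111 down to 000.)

  ###|#  b7=1 t=0,i=0
  ##.|.  b6=0 t=0,i=1
  #.#|.  b5=0 t=0,i=6
  #..|#  b4=1 t=0,i=2
  .##|#  b3=1 t=0,i=4
  .#.|.  b2=0 t=1,i=2
  ..#|.  b1=0 t=0,i=3
  ...|#  b0=1 t=2,i=1
  bits 10011001 = 153

153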